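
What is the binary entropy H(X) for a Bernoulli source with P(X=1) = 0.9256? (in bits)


H = -p*log2(p) - (1-p)*log2(1-p). -0.9256*log2(0.9256) = 0.103241; -0.0744*log2(0.0744) = 0.278892. H = 0.103241 + 0.278892 = 0.3821

0.3821 bits


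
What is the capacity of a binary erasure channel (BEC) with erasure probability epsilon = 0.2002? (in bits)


C = 1 - epsilon = 1 - 0.2002 = 0.7998

0.7998 bits


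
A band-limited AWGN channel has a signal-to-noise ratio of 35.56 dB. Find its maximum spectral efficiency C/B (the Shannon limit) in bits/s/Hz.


SNR_linear = 10^(35.56/10) = 3597.4934; C/B = log2(1 + SNR_linear) = log2(1 + 3597.4934) = 11.8132

11.8132 bits/s/Hz


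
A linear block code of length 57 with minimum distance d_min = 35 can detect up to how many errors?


Detection capability = d_min - 1 = 35 - 1 = 34

34 errors


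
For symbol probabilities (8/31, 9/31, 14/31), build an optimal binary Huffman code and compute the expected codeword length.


Huffman construction (repeatedly merge the two least-probable nodes; each merge adds 1 bit to every symbol beneath it): 8/31 + 9/31 = 17/31; 14/31 + 17/31 = 1. Resulting codeword lengths (in the order the probabilities were given): (2, 2, 1). L_avg = sum(p_i * l_i) = 8/31*2 + 9/31*2 + 14/31*1 = 48/31 = 1.5484

1.5484 bits


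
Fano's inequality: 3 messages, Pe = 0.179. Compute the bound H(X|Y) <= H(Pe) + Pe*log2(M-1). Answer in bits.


H(Pe) = -Pe*log2(Pe) - (1-Pe)*log2(1-Pe) = -0.179*log2(0.179) - 0.821*log2(0.821) = 0.444272 + 0.233612 = 0.6779. Pe*log2(M-1) = 0.179*log2(2) = 0.179000. Bound = H(Pe) + Pe*log2(M-1) = 0.444272 + 0.233612 + 0.179000 = 0.8569

0.8569 bits


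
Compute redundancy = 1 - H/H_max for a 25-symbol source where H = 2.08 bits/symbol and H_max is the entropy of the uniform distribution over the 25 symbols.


H_max = log2(K) = log2(25) = 4.6439 bits/symbol. Redundancy = 1 - H/H_max = 1 - 2.08/4.6439 = 1 - 0.4479 = 0.5521

0.5521


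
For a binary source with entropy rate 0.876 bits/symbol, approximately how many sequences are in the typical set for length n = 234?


log2|A_typical| = nH = 234 * 0.876 = 204.984, so |A_typical| ~ 2^204.984 = 5.085e+61

5.085e+61


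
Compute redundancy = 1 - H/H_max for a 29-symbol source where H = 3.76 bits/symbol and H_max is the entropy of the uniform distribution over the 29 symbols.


H_max = log2(K) = log2(29) = 4.858 bits/symbol. Redundancy = 1 - H/H_max = 1 - 3.76/4.858 = 1 - 0.774 = 0.226

0.226


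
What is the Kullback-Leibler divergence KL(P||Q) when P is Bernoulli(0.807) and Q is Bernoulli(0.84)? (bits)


KL = p*log2(p/q) + (1-p)*log2((1-p)/(1-q)) = 0.807*log2(0.807/0.84) + 0.193*log2(0.193/0.16) = 0.0056

0.0056 bits


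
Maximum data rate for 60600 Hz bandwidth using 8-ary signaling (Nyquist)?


Rate = 2 * B * log2(M) = 2 * 60600 * 3.0 = 363600.0

363600.0 bps


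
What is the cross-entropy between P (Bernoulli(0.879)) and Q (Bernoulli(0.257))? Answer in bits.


H(P,Q) = -p*log2(q) - (1-p)*log2(1-q). -0.879*log2(0.257) = 1.722980; -0.121*log2(0.743) = 0.051856. H(P,Q) = 1.722980 + 0.051856 = 1.7748

1.7748 bits


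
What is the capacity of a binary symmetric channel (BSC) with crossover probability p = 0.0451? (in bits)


H(p) = -p*log2(p) - (1-p)*log2(1-p) = -0.0451*log2(0.0451) - 0.9549*log2(0.9549) = 0.201630 + 0.063576 = 0.2652. C = 1 - H(p) = 1 - 0.2652 = 0.7348

0.7348 bits


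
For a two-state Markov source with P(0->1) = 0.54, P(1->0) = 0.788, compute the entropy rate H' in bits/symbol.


Stationary distribution: pi_0 = p10/(p01+p10) = 0.5934, pi_1 = 0.4066. Entropy rate H' = pi_0*H(p01) + pi_1*H(p10) = 0.5934*0.9954 + 0.4066*0.7453 = 0.8937

0.8937 bits/symbol


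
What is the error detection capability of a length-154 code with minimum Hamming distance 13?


Detection capability = d_min - 1 = 13 - 1 = 12

12 errors


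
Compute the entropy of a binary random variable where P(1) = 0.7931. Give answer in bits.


H = -p*log2(p) - (1-p)*log2(1-p). -0.7931*log2(0.7931) = 0.265233; -0.2069*log2(0.2069) = 0.470283. H = 0.265233 + 0.470283 = 0.7355

0.7355 bits


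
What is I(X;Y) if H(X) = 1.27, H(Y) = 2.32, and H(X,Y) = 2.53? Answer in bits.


I(X;Y) = H(X) + H(Y) - H(X,Y) = 1.27 + 2.32 - 2.53 = 1.06

1.06 bits


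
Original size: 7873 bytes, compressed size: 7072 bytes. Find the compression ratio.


Ratio = original / compressed = 7873 / 7072 = 1.1133

1.1133


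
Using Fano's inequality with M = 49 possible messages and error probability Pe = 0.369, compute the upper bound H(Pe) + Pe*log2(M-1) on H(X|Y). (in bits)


H(Pe) = -Pe*log2(Pe) - (1-Pe)*log2(1-Pe) = -0.369*log2(0.369) - 0.631*log2(0.631) = 0.530735 + 0.419166 = 0.9499. Pe*log2(M-1) = 0.369*log2(48) = 2.060851. Bound = H(Pe) + Pe*log2(M-1) = 0.530735 + 0.419166 + 2.060851 = 3.0108

3.0108 bits


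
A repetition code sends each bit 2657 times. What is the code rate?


Rate = k/n = 1/2657

1/2657


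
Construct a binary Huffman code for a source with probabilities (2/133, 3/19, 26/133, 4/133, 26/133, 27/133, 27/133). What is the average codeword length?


Huffman construction (repeatedly merge the two least-probable nodes; each merge adds 1 bit to every symbol beneath it): 2/133 + 4/133 = 6/133; 6/133 + 3/19 = 27/133; 26/133 + 26/133 = 52/133; 27/133 + 27/133 = 54/133; 27/133 + 52/133 = 79/133; 54/133 + 79/133 = 1. Resulting codeword lengths (in the order the probabilities were given): (4, 3, 3, 4, 3, 2, 2). L_avg = sum(p_i * l_i) = 2/133*4 + 3/19*3 + 26/133*3 + 4/133*4 + 26/133*3 + 27/133*2 + 27/133*2 = 351/133 = 2.6391

2.6391 bits


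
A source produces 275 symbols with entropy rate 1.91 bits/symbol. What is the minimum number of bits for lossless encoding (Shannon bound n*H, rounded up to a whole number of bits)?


Minimum bits >= n * H = 275 * 1.91 = 525.25, rounded up to a whole number of bits = 526

526 bits


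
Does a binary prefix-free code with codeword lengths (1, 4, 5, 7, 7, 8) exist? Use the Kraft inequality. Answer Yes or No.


Kraft sum = sum(2^(-l_i)) = 0.6133, need <= 1. Result: satisfied (a binary prefix-free code with these lengths exists)

Yes


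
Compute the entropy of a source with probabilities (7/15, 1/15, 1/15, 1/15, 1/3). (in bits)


H = -sum(p_i * log2(p_i)). Terms: -(7/15)*log2(7/15) = 0.513117; -(1/15)*log2(1/15) = 0.260459; -(1/15)*log2(1/15) = 0.260459; -(1/15)*log2(1/15) = 0.260459; -(1/3)*log2(1/3) = 0.528321. H = 0.513117 + 0.260459 + 0.260459 + 0.260459 + 0.528321 = 1.8228

1.8228 bits


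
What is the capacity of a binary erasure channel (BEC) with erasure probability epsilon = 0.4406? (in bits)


C = 1 - epsilon = 1 - 0.4406 = 0.5594

0.5594 bits


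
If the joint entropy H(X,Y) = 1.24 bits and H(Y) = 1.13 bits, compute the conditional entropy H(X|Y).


H(X|Y) = H(X,Y) - H(Y) = 1.24 - 1.13 = 0.11

0.11 bits


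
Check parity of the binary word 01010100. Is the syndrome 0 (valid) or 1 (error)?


Syndrome = XOR of all bits = 0 XOR 1 XOR 0 XOR 1 XOR 0 XOR 1 XOR 0 XOR 0 = 1

1


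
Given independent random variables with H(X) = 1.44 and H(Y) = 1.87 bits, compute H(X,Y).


For independent variables, H(X,Y) = H(X) + H(Y) = 1.44 + 1.87 = 3.31

3.31 bits


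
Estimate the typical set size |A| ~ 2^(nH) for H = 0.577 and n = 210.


log2|A_typical| = nH = 210 * 0.577 = 121.17, so |A_typical| ~ 2^121.17 = 2.991e+36

2.991e+36


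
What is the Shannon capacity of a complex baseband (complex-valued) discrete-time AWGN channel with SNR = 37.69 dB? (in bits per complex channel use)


SNR_linear = 10^(37.69/10) = 5874.8935; C = log2(1 + SNR_linear) = log2(1 + 5874.8935) = 12.5206

12.5206 bits/channel use


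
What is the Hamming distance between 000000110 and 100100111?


Count differing positions: ^ . . ^ . . . . ^ = 3 differences

3


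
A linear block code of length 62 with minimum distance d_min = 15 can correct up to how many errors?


Correction capability = floor((d-1)/2) = floor((15-1)/2) = 7

7 errors


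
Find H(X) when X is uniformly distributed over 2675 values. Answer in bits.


H = log2(n) = log2(2675) = 11.3853

11.3853 bits


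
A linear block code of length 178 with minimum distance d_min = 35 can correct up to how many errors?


Correction capability = floor((d-1)/2) = floor((35-1)/2) = 17

17 errors


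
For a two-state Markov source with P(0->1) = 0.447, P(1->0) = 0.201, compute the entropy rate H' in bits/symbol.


Stationary distribution: pi_0 = p10/(p01+p10) = 0.3102, pi_1 = 0.6898. Entropy rate H' = pi_0*H(p01) + pi_1*H(p10) = 0.3102*0.9919 + 0.6898*0.7239 = 0.807

0.807 bits/symbol


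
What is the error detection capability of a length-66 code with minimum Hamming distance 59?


Detection capability = d_min - 1 = 59 - 1 = 58

58 errors


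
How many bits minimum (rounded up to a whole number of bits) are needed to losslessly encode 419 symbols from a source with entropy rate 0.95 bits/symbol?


Minimum bits >= n * H = 419 * 0.95 = 398.05, rounded up to a whole number of bits = 399

399 bits


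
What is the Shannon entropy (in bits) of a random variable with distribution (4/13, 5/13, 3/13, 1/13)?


H = -sum(p_i * log2(p_i)). Terms: -(4/13)*log2(4/13) = 0.523212; -(5/13)*log2(5/13) = 0.530197; -(3/13)*log2(3/13) = 0.488187; -(1/13)*log2(1/13) = 0.284649. H = 0.523212 + 0.530197 + 0.488187 + 0.284649 = 1.8262

1.8262 bits


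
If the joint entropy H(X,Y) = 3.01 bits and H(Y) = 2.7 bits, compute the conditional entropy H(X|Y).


H(X|Y) = H(X,Y) - H(Y) = 3.01 - 2.7 = 0.31

0.31 bits


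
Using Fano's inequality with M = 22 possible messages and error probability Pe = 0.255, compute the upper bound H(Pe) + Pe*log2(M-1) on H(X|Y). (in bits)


H(Pe) = -Pe*log2(Pe) - (1-Pe)*log2(1-Pe) = -0.255*log2(0.255) - 0.745*log2(0.745) = 0.502715 + 0.316392 = 0.8191. Pe*log2(M-1) = 0.255*log2(21) = 1.120041. Bound = H(Pe) + Pe*log2(M-1) = 0.502715 + 0.316392 + 1.120041 = 1.9391

1.9391 bits


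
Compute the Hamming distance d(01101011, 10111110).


Count differing positions: ^ ^ . ^ . ^ . ^ = 5 differences

5


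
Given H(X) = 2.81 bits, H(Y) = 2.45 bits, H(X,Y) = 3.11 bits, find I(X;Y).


I(X;Y) = H(X) + H(Y) - H(X,Y) = 2.81 + 2.45 - 3.11 = 2.15

2.15 bits


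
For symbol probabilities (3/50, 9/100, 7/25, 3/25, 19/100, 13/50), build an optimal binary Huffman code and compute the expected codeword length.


Huffman construction (repeatedly merge the two least-probable nodes; each merge adds 1 bit to every symbol beneath it): 3/50 + 9/100 = 3/20; 3/25 + 3/20 = 27/100; 19/100 + 13/50 = 9/20; 27/100 + 7/25 = 11/20; 9/20 + 11/20 = 1. Resulting codeword lengths (in the order the probabilities were given): (4, 4, 2, 3, 2, 2). L_avg = sum(p_i * l_i) = 3/50*4 + 9/100*4 + 7/25*2 + 3/25*3 + 19/100*2 + 13/50*2 = 121/50 = 2.42

2.42 bits


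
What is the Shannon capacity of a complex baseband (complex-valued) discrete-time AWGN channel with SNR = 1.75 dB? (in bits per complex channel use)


SNR_linear = 10^(1.75/10) = 1.4962; C = log2(1 + SNR_linear) = log2(1 + 1.4962) = 1.3198

1.3198 bits/channel use


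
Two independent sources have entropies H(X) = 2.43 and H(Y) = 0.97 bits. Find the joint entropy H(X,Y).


For independent variables, H(X,Y) = H(X) + H(Y) = 2.43 + 0.97 = 3.4

3.4 bits


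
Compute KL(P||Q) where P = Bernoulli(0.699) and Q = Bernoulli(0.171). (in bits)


KL = p*log2(p/q) + (1-p)*log2((1-p)/(1-q)) = 0.699*log2(0.699/0.171) + 0.301*log2(0.301/0.829) = 0.9799

0.9799 bits


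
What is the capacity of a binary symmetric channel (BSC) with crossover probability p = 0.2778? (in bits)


H(p) = -p*log2(p) - (1-p)*log2(1-p) = -0.2778*log2(0.2778) - 0.7222*log2(0.7222) = 0.513341 + 0.339094 = 0.8524. C = 1 - H(p) = 1 - 0.8524 = 0.1476

0.1476 bits


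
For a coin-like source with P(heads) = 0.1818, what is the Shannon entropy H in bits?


H = -p*log2(p) - (1-p)*log2(1-p). -0.1818*log2(0.1818) = 0.447151; -0.8182*log2(0.8182) = 0.236848. H = 0.447151 + 0.236848 = 0.684

0.684 bits


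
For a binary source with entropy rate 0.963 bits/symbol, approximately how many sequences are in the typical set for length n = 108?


log2|A_typical| = nH = 108 * 0.963 = 104.004, so |A_typical| ~ 2^104.004 = 2.034e+31

2.034e+31


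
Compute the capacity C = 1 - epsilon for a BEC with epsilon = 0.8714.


C = 1 - epsilon = 1 - 0.8714 = 0.1286

0.1286 bits


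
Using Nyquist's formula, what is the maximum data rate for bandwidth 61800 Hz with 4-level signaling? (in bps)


Rate = 2 * B * log2(M) = 2 * 61800 * 2.0 = 247200.0

247200.0 bps


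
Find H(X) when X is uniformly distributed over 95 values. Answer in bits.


H = log2(n) = log2(95) = 6.5699

6.5699 bits


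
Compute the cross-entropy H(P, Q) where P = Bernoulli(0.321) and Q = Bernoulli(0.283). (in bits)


H(P,Q) = -p*log2(q) - (1-p)*log2(1-q). -0.321*log2(0.283) = 0.584581; -0.679*log2(0.717) = 0.325889. H(P,Q) = 0.584581 + 0.325889 = 0.9105

0.9105 bits


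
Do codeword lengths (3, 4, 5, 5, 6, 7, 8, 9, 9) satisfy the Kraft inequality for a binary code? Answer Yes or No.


Kraft sum = sum(2^(-l_i)) = 0.2812, need <= 1. Result: satisfied (a binary prefix-free code with these lengths exists)

Yes


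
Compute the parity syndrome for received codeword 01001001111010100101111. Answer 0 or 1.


Syndrome = XOR of all bits = 0 XOR 1 XOR 0 XOR 0 XOR 1 XOR 0 XOR 0 XOR 1 XOR 1 XOR 1 XOR 1 XOR 0 XOR 1 XOR 0 XOR 1 XOR 0 XOR 0 XOR 1 XOR 0 XOR 1 XOR 1 XOR 1 XOR 1 = 1

1


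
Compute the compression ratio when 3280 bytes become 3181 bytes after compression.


Ratio = original / compressed = 3280 / 3181 = 1.0311

1.0311


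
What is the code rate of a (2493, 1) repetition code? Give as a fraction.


Rate = k/n = 1/2493

1/2493


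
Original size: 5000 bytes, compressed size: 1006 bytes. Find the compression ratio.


Ratio = original / compressed = 5000 / 1006 = 4.9702

4.9702


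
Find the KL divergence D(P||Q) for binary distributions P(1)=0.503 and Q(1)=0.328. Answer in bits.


KL = p*log2(p/q) + (1-p)*log2((1-p)/(1-q)) = 0.503*log2(0.503/0.328) + 0.497*log2(0.497/0.672) = 0.094

0.094 bits


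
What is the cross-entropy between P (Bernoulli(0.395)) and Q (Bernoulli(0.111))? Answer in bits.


H(P,Q) = -p*log2(q) - (1-p)*log2(1-q). -0.395*log2(0.111) = 1.252691; -0.605*log2(0.889) = 0.102696. H(P,Q) = 1.252691 + 0.102696 = 1.3554

1.3554 bits


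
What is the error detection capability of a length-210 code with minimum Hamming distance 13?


Detection capability = d_min - 1 = 13 - 1 = 12

12 errors


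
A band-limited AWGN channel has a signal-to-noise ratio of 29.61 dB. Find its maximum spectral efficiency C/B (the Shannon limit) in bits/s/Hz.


SNR_linear = 10^(29.61/10) = 914.1132; C/B = log2(1 + SNR_linear) = log2(1 + 914.1132) = 9.8378

9.8378 bits/s/Hz


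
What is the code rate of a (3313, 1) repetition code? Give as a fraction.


Rate = k/n = 1/3313

1/3313


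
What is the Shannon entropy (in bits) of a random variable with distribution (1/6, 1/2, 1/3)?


H = -sum(p_i * log2(p_i)). Terms: -(1/6)*log2(1/6) = 0.430827; -(1/2)*log2(1/2) = 0.500000; -(1/3)*log2(1/3) = 0.528321. H = 0.430827 + 0.500000 + 0.528321 = 1.4591

1.4591 bits


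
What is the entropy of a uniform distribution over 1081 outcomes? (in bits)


H = log2(n) = log2(1081) = 10.0782

10.0782 bits


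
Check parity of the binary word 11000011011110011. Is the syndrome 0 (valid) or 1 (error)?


Syndrome = XOR of all bits = 1 XOR 1 XOR 0 XOR 0 XOR 0 XOR 0 XOR 1 XOR 1 XOR 0 XOR 1 XOR 1 XOR 1 XOR 1 XOR 0 XOR 0 XOR 1 XOR 1 = 0

0


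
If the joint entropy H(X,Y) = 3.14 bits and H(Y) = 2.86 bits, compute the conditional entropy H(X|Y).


H(X|Y) = H(X,Y) - H(Y) = 3.14 - 2.86 = 0.28

0.28 bits


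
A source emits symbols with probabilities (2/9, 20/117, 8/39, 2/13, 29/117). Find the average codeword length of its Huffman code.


Huffman construction (repeatedly merge the two least-probable nodes; each merge adds 1 bit to every symbol beneath it): 2/13 + 20/117 = 38/117; 8/39 + 2/9 = 50/117; 29/117 + 38/117 = 67/117; 50/117 + 67/117 = 1. Resulting codeword lengths (in the order the probabilities were given): (2, 3, 2, 3, 2). L_avg = sum(p_i * l_i) = 2/9*2 + 20/117*3 + 8/39*2 + 2/13*3 + 29/117*2 = 272/117 = 2.3248

2.3248 bits


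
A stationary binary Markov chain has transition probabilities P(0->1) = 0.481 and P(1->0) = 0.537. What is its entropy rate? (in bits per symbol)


Stationary distribution: pi_0 = p10/(p01+p10) = 0.5275, pi_1 = 0.4725. Entropy rate H' = pi_0*H(p01) + pi_1*H(p10) = 0.5275*0.999 + 0.4725*0.996 = 0.9976

0.9976 bits/symbol


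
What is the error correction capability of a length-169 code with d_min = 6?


Correction capability = floor((d-1)/2) = floor((6-1)/2) = 2

2 errors


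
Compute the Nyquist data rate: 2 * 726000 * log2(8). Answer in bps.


Rate = 2 * B * log2(M) = 2 * 726000 * 3.0 = 4356000.0

4356000.0 bps


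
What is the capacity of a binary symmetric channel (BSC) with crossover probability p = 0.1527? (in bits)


H(p) = -p*log2(p) - (1-p)*log2(1-p) = -0.1527*log2(0.1527) - 0.8473*log2(0.8473) = 0.414005 + 0.202551 = 0.6166. C = 1 - H(p) = 1 - 0.6166 = 0.3834

0.3834 bits


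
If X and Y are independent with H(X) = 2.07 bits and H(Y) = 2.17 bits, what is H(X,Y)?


For independent variables, H(X,Y) = H(X) + H(Y) = 2.07 + 2.17 = 4.24

4.24 bits


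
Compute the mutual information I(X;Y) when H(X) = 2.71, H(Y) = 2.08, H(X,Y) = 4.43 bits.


I(X;Y) = H(X) + H(Y) - H(X,Y) = 2.71 + 2.08 - 4.43 = 0.36

0.36 bits


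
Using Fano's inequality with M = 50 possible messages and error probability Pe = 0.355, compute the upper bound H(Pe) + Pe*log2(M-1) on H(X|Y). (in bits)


H(Pe) = -Pe*log2(Pe) - (1-Pe)*log2(1-Pe) = -0.355*log2(0.355) - 0.645*log2(0.645) = 0.530409 + 0.408046 = 0.9385. Pe*log2(M-1) = 0.355*log2(49) = 1.993222. Bound = H(Pe) + Pe*log2(M-1) = 0.530409 + 0.408046 + 1.993222 = 2.9317

2.9317 bits


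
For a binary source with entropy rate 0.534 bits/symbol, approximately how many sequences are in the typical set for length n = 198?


log2|A_typical| = nH = 198 * 0.534 = 105.732, so |A_typical| ~ 2^105.732 = 6.738e+31

6.738e+31


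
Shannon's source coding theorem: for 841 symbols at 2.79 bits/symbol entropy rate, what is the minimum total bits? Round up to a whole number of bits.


Minimum bits >= n * H = 841 * 2.79 = 2346.39, rounded up to a whole number of bits = 2347

2347 bits


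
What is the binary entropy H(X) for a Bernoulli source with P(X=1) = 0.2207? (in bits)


H = -p*log2(p) - (1-p)*log2(1-p). -0.2207*log2(0.2207) = 0.481091; -0.7793*log2(0.7793) = 0.280353. H = 0.481091 + 0.280353 = 0.7614

0.7614 bits


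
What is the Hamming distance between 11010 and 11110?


Count differing positions: . . ^ . . = 1 differences

1


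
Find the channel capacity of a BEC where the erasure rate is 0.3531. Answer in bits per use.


C = 1 - epsilon = 1 - 0.3531 = 0.6469

0.6469 bits


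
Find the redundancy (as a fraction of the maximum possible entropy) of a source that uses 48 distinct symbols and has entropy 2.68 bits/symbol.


H_max = log2(K) = log2(48) = 5.585 bits/symbol. Redundancy = 1 - H/H_max = 1 - 2.68/5.585 = 1 - 0.4799 = 0.5201

0.5201


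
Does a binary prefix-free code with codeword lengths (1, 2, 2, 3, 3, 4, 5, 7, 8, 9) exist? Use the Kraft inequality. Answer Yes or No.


Kraft sum = sum(2^(-l_i)) = 1.3574, need <= 1. Result: violated (a binary prefix-free code with these lengths cannot exist)

No


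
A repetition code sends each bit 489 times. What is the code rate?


Rate = k/n = 1/489

1/489


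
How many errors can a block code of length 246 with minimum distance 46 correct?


Correction capability = floor((d-1)/2) = floor((46-1)/2) = 22

22 errors


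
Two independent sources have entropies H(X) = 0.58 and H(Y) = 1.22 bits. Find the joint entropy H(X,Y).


For independent variables, H(X,Y) = H(X) + H(Y) = 0.58 + 1.22 = 1.8

1.8 bits


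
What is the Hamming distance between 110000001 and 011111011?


Count differing positions: ^ . ^ ^ ^ ^ . ^ . = 6 differences

6


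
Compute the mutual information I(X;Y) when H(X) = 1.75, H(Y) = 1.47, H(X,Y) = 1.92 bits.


I(X;Y) = H(X) + H(Y) - H(X,Y) = 1.75 + 1.47 - 1.92 = 1.3

1.3 bits


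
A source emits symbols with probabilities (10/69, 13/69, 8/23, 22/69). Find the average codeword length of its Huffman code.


Huffman construction (repeatedly merge the two least-probable nodes; each merge adds 1 bit to every symbol beneath it): 10/69 + 13/69 = 1/3; 22/69 + 1/3 = 15/23; 8/23 + 15/23 = 1. Resulting codeword lengths (in the order the probabilities were given): (3, 3, 1, 2). L_avg = sum(p_i * l_i) = 10/69*3 + 13/69*3 + 8/23*1 + 22/69*2 = 137/69 = 1.9855

1.9855 bits


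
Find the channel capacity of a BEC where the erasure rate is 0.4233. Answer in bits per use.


C = 1 - epsilon = 1 - 0.4233 = 0.5767

0.5767 bits


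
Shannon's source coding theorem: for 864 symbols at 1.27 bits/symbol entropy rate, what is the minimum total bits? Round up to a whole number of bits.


Minimum bits >= n * H = 864 * 1.27 = 1097.28, rounded up to a whole number of bits = 1098

1098 bits


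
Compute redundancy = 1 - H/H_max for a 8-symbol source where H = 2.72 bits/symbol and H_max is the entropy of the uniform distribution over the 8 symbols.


H_max = log2(K) = log2(8) = 3.0 bits/symbol. Redundancy = 1 - H/H_max = 1 - 2.72/3.0 = 1 - 0.9067 = 0.0933

0.0933


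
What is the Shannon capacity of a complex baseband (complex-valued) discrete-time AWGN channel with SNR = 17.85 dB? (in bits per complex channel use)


SNR_linear = 10^(17.85/10) = 60.9537; C = log2(1 + SNR_linear) = log2(1 + 60.9537) = 5.9531

5.9531 bits/channel use


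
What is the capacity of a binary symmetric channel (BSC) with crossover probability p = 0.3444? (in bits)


H(p) = -p*log2(p) - (1-p)*log2(1-p) = -0.3444*log2(0.3444) - 0.6556*log2(0.6556) = 0.529633 + 0.399334 = 0.929. C = 1 - H(p) = 1 - 0.929 = 0.071

0.071 bits


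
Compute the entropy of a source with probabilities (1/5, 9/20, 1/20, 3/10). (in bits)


H = -sum(p_i * log2(p_i)). Terms: -(1/5)*log2(1/5) = 0.464386; -(9/20)*log2(9/20) = 0.518401; -(1/20)*log2(1/20) = 0.216096; -(3/10)*log2(3/10) = 0.521090. H = 0.464386 + 0.518401 + 0.216096 + 0.521090 = 1.72

1.72 bits


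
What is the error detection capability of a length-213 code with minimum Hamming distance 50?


Detection capability = d_min - 1 = 50 - 1 = 49

49 errors


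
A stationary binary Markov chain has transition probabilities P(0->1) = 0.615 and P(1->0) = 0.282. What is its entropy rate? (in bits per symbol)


Stationary distribution: pi_0 = p10/(p01+p10) = 0.3144, pi_1 = 0.6856. Entropy rate H' = pi_0*H(p01) + pi_1*H(p10) = 0.3144*0.9615 + 0.6856*0.8582 = 0.8906

0.8906 bits/symbol


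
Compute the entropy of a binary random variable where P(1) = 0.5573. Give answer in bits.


H = -p*log2(p) - (1-p)*log2(1-p). -0.5573*log2(0.5573) = 0.470068; -0.4427*log2(0.4427) = 0.520438. H = 0.470068 + 0.520438 = 0.9905

0.9905 bits


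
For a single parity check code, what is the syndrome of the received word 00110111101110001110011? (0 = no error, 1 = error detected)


Syndrome = XOR of all bits = 0 XOR 0 XOR 1 XOR 1 XOR 0 XOR 1 XOR 1 XOR 1 XOR 1 XOR 0 XOR 1 XOR 1 XOR 1 XOR 0 XOR 0 XOR 0 XOR 1 XOR 1 XOR 1 XOR 0 XOR 0 XOR 1 XOR 1 = 0

0


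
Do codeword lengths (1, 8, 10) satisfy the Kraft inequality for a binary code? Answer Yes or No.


Kraft sum = sum(2^(-l_i)) = 0.5049, need <= 1. Result: satisfied (a binary prefix-free code with these lengths exists)

Yes


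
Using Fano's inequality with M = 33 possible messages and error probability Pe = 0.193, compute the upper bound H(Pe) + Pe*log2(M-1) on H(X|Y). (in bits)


H(Pe) = -Pe*log2(Pe) - (1-Pe)*log2(1-Pe) = -0.193*log2(0.193) - 0.807*log2(0.807) = 0.458052 + 0.249653 = 0.7077. Pe*log2(M-1) = 0.193*log2(32) = 0.965000. Bound = H(Pe) + Pe*log2(M-1) = 0.458052 + 0.249653 + 0.965000 = 1.6727

1.6727 bits


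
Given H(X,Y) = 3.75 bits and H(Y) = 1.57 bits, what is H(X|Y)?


H(X|Y) = H(X,Y) - H(Y) = 3.75 - 1.57 = 2.18

2.18 bits


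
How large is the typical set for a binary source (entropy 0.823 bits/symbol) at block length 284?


log2|A_typical| = nH = 284 * 0.823 = 233.732, so |A_typical| ~ 2^233.732 = 2.293e+70

2.293e+70


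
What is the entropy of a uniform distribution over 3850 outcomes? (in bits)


H = log2(n) = log2(3850) = 11.9106

11.9106 bits


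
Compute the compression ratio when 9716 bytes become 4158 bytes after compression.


Ratio = original / compressed = 9716 / 4158 = 2.3367

2.3367


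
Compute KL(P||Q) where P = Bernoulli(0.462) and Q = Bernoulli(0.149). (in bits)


KL = p*log2(p/q) + (1-p)*log2((1-p)/(1-q)) = 0.462*log2(0.462/0.149) + 0.538*log2(0.538/0.851) = 0.3983

0.3983 bits


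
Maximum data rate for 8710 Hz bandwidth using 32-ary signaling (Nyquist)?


Rate = 2 * B * log2(M) = 2 * 8710 * 5.0 = 87100.0

87100.0 bps


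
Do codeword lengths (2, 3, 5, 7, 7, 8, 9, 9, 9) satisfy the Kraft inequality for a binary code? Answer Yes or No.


Kraft sum = sum(2^(-l_i)) = 0.4316, need <= 1. Result: satisfied (a binary prefix-free code with these lengths exists)

Yes


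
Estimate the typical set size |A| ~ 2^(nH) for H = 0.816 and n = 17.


log2|A_typical| = nH = 17 * 0.816 = 13.872, so |A_typical| ~ 2^13.872 = 1.499e+04

1.499e+04


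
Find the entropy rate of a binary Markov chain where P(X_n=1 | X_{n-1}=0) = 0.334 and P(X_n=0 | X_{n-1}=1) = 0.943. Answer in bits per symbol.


Stationary distribution: pi_0 = p10/(p01+p10) = 0.7384, pi_1 = 0.2616. Entropy rate H' = pi_0*H(p01) + pi_1*H(p10) = 0.7384*0.919 + 0.2616*0.3154 = 0.7611

0.7611 bits/symbol


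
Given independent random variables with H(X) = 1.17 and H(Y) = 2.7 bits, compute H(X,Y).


For independent variables, H(X,Y) = H(X) + H(Y) = 1.17 + 2.7 = 3.87

3.87 bits


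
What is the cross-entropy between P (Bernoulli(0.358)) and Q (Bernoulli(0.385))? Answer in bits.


H(P,Q) = -p*log2(q) - (1-p)*log2(1-q). -0.358*log2(0.385) = 0.492991; -0.642*log2(0.615) = 0.450261. H(P,Q) = 0.492991 + 0.450261 = 0.9433

0.9433 bits


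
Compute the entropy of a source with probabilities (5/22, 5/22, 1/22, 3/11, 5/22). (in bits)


H = -sum(p_i * log2(p_i)). Terms: -(5/22)*log2(5/22) = 0.485796; -(5/22)*log2(5/22) = 0.485796; -(1/22)*log2(1/22) = 0.202701; -(3/11)*log2(3/11) = 0.511219; -(5/22)*log2(5/22) = 0.485796. H = 0.485796 + 0.485796 + 0.202701 + 0.511219 + 0.485796 = 2.1713

2.1713 bits


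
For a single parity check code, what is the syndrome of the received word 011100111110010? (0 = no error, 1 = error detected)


Syndrome = XOR of all bits = 0 XOR 1 XOR 1 XOR 1 XOR 0 XOR 0 XOR 1 XOR 1 XOR 1 XOR 1 XOR 1 XOR 0 XOR 0 XOR 1 XOR 0 = 1

1


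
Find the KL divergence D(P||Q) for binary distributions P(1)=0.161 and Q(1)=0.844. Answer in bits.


KL = p*log2(p/q) + (1-p)*log2((1-p)/(1-q)) = 0.161*log2(0.161/0.844) + 0.839*log2(0.839/0.156) = 1.6515

1.6515 bits


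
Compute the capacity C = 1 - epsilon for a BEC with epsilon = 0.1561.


C = 1 - epsilon = 1 - 0.1561 = 0.8439

0.8439 bits


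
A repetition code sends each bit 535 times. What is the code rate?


Rate = k/n = 1/535

1/535


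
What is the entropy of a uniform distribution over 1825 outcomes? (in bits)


H = log2(n) = log2(1825) = 10.8337

10.8337 bits


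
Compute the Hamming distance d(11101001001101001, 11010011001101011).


Count differing positions: . . ^ ^ ^ . ^ . . . . . . . . ^ . = 5 differences

5


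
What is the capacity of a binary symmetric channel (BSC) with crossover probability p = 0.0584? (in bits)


H(p) = -p*log2(p) - (1-p)*log2(1-p) = -0.0584*log2(0.0584) - 0.9416*log2(0.9416) = 0.239317 + 0.081744 = 0.3211. C = 1 - H(p) = 1 - 0.3211 = 0.6789

0.6789 bits


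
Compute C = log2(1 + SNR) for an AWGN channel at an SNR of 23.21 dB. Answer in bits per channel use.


SNR_linear = 10^(23.21/10) = 209.4112; C = log2(1 + SNR_linear) = log2(1 + 209.4112) = 7.7171

7.7171 bits/channel use


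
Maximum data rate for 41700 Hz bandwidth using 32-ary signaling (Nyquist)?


Rate = 2 * B * log2(M) = 2 * 41700 * 5.0 = 417000.0

417000.0 bps


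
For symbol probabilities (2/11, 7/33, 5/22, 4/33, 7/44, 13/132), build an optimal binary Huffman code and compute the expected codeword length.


Huffman construction (repeatedly merge the two least-probable nodes; each merge adds 1 bit to every symbol beneath it): 13/132 + 4/33 = 29/132; 7/44 + 2/11 = 15/44; 7/33 + 29/132 = 19/44; 5/22 + 15/44 = 25/44; 19/44 + 25/44 = 1. Resulting codeword lengths (in the order the probabilities were given): (3, 2, 2, 3, 3, 3). L_avg = sum(p_i * l_i) = 2/11*3 + 7/33*2 + 5/22*2 + 4/33*3 + 7/44*3 + 13/132*3 = 169/66 = 2.5606

2.5606 bits


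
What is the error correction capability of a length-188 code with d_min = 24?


Correction capability = floor((d-1)/2) = floor((24-1)/2) = 11

11 errors


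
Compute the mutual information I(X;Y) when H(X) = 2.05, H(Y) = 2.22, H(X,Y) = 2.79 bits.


I(X;Y) = H(X) + H(Y) - H(X,Y) = 2.05 + 2.22 - 2.79 = 1.48

1.48 bits


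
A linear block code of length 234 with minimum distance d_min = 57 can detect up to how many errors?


Detection capability = d_min - 1 = 57 - 1 = 56

56 errors


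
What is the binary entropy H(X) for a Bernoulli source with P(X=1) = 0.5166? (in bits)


H = -p*log2(p) - (1-p)*log2(1-p). -0.5166*log2(0.5166) = 0.492258; -0.4834*log2(0.4834) = 0.506947. H = 0.492258 + 0.506947 = 0.9992

0.9992 bits


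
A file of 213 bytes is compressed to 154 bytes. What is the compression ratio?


Ratio = original / compressed = 213 / 154 = 1.3831

1.3831


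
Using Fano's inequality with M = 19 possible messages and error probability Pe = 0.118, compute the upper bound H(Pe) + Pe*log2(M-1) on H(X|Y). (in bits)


H(Pe) = -Pe*log2(Pe) - (1-Pe)*log2(1-Pe) = -0.118*log2(0.118) - 0.882*log2(0.882) = 0.363811 + 0.159774 = 0.5236. Pe*log2(M-1) = 0.118*log2(18) = 0.492051. Bound = H(Pe) + Pe*log2(M-1) = 0.363811 + 0.159774 + 0.492051 = 1.0156

1.0156 bits


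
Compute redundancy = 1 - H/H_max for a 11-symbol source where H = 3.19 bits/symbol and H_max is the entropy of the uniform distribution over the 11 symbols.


H_max = log2(K) = log2(11) = 3.4594 bits/symbol. Redundancy = 1 - H/H_max = 1 - 3.19/3.4594 = 1 - 0.9221 = 0.0779

0.0779


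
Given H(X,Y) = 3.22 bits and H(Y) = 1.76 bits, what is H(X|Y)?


H(X|Y) = H(X,Y) - H(Y) = 3.22 - 1.76 = 1.46

1.46 bits


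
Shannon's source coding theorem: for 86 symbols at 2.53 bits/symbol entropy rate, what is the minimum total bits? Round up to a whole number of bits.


Minimum bits >= n * H = 86 * 2.53 = 217.58, rounded up to a whole number of bits = 218

218 bits


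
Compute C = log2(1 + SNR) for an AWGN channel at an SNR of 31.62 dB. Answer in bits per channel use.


SNR_linear = 10^(31.62/10) = 1452.1116; C = log2(1 + SNR_linear) = log2(1 + 1452.1116) = 10.5049

10.5049 bits/channel use


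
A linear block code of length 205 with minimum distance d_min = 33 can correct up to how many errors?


Correction capability = floor((d-1)/2) = floor((33-1)/2) = 16

16 errors


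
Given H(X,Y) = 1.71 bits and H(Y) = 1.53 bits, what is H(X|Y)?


H(X|Y) = H(X,Y) - H(Y) = 1.71 - 1.53 = 0.18

0.18 bits


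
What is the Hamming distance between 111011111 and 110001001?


Count differing positions: . . ^ . ^ . ^ ^ . = 4 differences

4


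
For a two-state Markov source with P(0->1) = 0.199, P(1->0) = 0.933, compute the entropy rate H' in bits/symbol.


Stationary distribution: pi_0 = p10/(p01+p10) = 0.8242, pi_1 = 0.1758. Entropy rate H' = pi_0*H(p01) + pi_1*H(p10) = 0.8242*0.7199 + 0.1758*0.3546 = 0.6557

0.6557 bits/symbol


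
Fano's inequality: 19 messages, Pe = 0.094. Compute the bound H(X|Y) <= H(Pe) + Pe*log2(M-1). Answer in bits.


H(Pe) = -Pe*log2(Pe) - (1-Pe)*log2(1-Pe) = -0.094*log2(0.094) - 0.906*log2(0.906) = 0.320652 + 0.129030 = 0.4497. Pe*log2(M-1) = 0.094*log2(18) = 0.391973. Bound = H(Pe) + Pe*log2(M-1) = 0.320652 + 0.129030 + 0.391973 = 0.8417

0.8417 bits


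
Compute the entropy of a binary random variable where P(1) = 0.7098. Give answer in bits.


H = -p*log2(p) - (1-p)*log2(1-p). -0.7098*log2(0.7098) = 0.351007; -0.2902*log2(0.2902) = 0.517972. H = 0.351007 + 0.517972 = 0.869

0.869 bits


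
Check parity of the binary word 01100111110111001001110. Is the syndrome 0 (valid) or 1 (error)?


Syndrome = XOR of all bits = 0 XOR 1 XOR 1 XOR 0 XOR 0 XOR 1 XOR 1 XOR 1 XOR 1 XOR 1 XOR 0 XOR 1 XOR 1 XOR 1 XOR 0 XOR 0 XOR 1 XOR 0 XOR 0 XOR 1 XOR 1 XOR 1 XOR 0 = 0

0


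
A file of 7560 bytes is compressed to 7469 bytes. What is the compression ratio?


Ratio = original / compressed = 7560 / 7469 = 1.0122

1.0122


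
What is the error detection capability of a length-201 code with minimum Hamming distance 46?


Detection capability = d_min - 1 = 46 - 1 = 45

45 errors


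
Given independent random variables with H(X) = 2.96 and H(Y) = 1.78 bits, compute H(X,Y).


For independent variables, H(X,Y) = H(X) + H(Y) = 2.96 + 1.78 = 4.74

4.74 bits


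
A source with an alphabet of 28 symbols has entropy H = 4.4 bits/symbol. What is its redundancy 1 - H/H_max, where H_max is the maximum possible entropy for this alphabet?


H_max = log2(K) = log2(28) = 4.8074 bits/symbol. Redundancy = 1 - H/H_max = 1 - 4.4/4.8074 = 1 - 0.9153 = 0.0847

0.0847


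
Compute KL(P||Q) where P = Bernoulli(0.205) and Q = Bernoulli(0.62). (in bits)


KL = p*log2(p/q) + (1-p)*log2((1-p)/(1-q)) = 0.205*log2(0.205/0.62) + 0.795*log2(0.795/0.38) = 0.5193

0.5193 bits


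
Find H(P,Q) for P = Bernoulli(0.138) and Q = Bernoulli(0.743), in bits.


H(P,Q) = -p*log2(q) - (1-p)*log2(1-q). -0.138*log2(0.743) = 0.059142; -0.862*log2(0.257) = 1.689658. H(P,Q) = 0.059142 + 1.689658 = 1.7488

1.7488 bits


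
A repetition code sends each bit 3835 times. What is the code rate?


Rate = k/n = 1/3835

1/3835


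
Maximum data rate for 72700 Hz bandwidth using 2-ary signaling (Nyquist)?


Rate = 2 * B * log2(M) = 2 * 72700 * 1.0 = 145400.0

145400.0 bps


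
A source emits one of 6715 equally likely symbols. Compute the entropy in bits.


H = log2(n) = log2(6715) = 12.7132

12.7132 bits


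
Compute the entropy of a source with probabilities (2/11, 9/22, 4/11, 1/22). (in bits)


H = -sum(p_i * log2(p_i)). Terms: -(2/11)*log2(2/11) = 0.447169; -(9/22)*log2(9/22) = 0.527525; -(4/11)*log2(4/11) = 0.530702; -(1/22)*log2(1/22) = 0.202701. H = 0.447169 + 0.527525 + 0.530702 + 0.202701 = 1.7081

1.7081 bits


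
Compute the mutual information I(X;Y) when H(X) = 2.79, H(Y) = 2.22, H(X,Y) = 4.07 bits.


I(X;Y) = H(X) + H(Y) - H(X,Y) = 2.79 + 2.22 - 4.07 = 0.94

0.94 bits


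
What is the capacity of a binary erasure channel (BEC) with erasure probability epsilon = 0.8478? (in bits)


C = 1 - epsilon = 1 - 0.8478 = 0.1522

0.1522 bits


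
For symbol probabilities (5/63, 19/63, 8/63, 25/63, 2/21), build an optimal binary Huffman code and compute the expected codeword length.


Huffman construction (repeatedly merge the two least-probable nodes; each merge adds 1 bit to every symbol beneath it): 5/63 + 2/21 = 11/63; 8/63 + 11/63 = 19/63; 19/63 + 19/63 = 38/63; 25/63 + 38/63 = 1. Resulting codeword lengths (in the order the probabilities were given): (4, 2, 3, 1, 4). L_avg = sum(p_i * l_i) = 5/63*4 + 19/63*2 + 8/63*3 + 25/63*1 + 2/21*4 = 131/63 = 2.0794

2.0794 bits


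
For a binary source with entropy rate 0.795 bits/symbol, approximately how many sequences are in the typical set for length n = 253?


log2|A_typical| = nH = 253 * 0.795 = 201.135, so |A_typical| ~ 2^201.135 = 3.529e+60

3.529e+60


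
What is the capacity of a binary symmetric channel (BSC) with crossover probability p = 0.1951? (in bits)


H(p) = -p*log2(p) - (1-p)*log2(1-p) = -0.1951*log2(0.1951) - 0.8049*log2(0.8049) = 0.459990 + 0.252029 = 0.712. C = 1 - H(p) = 1 - 0.712 = 0.288

0.288 bits


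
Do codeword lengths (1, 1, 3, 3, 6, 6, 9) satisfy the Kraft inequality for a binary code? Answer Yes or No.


Kraft sum = sum(2^(-l_i)) = 1.2832, need <= 1. Result: violated (a binary prefix-free code with these lengths cannot exist)

No


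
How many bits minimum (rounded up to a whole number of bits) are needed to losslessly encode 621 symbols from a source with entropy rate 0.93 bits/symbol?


Minimum bits >= n * H = 621 * 0.93 = 577.53, rounded up to a whole number of bits = 578

578 bits


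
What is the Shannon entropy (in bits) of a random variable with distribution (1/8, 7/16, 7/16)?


H = -sum(p_i * log2(p_i)). Terms: -(1/8)*log2(1/8) = 0.375000; -(7/16)*log2(7/16) = 0.521782; -(7/16)*log2(7/16) = 0.521782. H = 0.375000 + 0.521782 + 0.521782 = 1.4186

1.4186 bits


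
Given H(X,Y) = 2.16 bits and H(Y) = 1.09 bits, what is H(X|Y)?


H(X|Y) = H(X,Y) - H(Y) = 2.16 - 1.09 = 1.07

1.07 bits


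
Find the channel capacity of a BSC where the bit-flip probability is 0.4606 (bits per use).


H(p) = -p*log2(p) - (1-p)*log2(1-p) = -0.4606*log2(0.4606) - 0.5394*log2(0.5394) = 0.515141 + 0.480375 = 0.9955. C = 1 - H(p) = 1 - 0.9955 = 0.0045

0.0045 bits


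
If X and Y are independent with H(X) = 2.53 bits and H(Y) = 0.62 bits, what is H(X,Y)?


For independent variables, H(X,Y) = H(X) + H(Y) = 2.53 + 0.62 = 3.15

3.15 bits


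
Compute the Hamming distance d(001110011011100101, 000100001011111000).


Count differing positions: . . ^ . ^ . . ^ . . . . . ^ ^ ^ . ^ = 7 differences

7


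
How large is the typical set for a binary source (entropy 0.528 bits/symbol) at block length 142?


log2|A_typical| = nH = 142 * 0.528 = 74.976, so |A_typical| ~ 2^74.976 = 3.716e+22

3.716e+22


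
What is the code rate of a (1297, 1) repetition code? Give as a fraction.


Rate = k/n = 1/1297

1/1297


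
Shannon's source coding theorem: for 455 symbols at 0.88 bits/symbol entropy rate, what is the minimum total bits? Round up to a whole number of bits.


Minimum bits >= n * H = 455 * 0.88 = 400.4, rounded up to a whole number of bits = 401

401 bits


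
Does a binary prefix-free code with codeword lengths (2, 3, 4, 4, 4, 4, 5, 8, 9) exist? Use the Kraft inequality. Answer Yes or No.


Kraft sum = sum(2^(-l_i)) = 0.6621, need <= 1. Result: satisfied (a binary prefix-free code with these lengths exists)

Yes


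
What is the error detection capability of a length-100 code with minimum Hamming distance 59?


Detection capability = d_min - 1 = 59 - 1 = 58

58 errors


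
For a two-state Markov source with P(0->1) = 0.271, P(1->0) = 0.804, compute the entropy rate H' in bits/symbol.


Stationary distribution: pi_0 = p10/(p01+p10) = 0.7479, pi_1 = 0.2521. Entropy rate H' = pi_0*H(p01) + pi_1*H(p10) = 0.7479*0.8429 + 0.2521*0.7139 = 0.8104

0.8104 bits/symbol


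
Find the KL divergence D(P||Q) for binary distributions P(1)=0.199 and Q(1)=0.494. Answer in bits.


KL = p*log2(p/q) + (1-p)*log2((1-p)/(1-q)) = 0.199*log2(0.199/0.494) + 0.801*log2(0.801/0.506) = 0.2698

0.2698 bits


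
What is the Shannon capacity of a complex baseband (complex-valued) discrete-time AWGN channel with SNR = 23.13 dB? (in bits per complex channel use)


SNR_linear = 10^(23.13/10) = 205.5891; C = log2(1 + SNR_linear) = log2(1 + 205.5891) = 7.6906

7.6906 bits/channel use


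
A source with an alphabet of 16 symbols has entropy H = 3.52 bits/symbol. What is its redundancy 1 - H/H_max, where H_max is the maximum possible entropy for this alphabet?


H_max = log2(K) = log2(16) = 4.0 bits/symbol. Redundancy = 1 - H/H_max = 1 - 3.52/4.0 = 1 - 0.88 = 0.12

0.12
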